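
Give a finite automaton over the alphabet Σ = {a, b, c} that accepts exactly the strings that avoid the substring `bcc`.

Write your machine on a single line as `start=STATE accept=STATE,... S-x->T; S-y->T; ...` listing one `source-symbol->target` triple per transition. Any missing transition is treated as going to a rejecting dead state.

start=q0; accept=q0,q1,q2; q0-a->q0; q0-b->q1; q0-c->q0; q1-a->q0; q1-b->q1; q1-c->q2; q2-a->q0; q2-b->q1; q2-c->q3; q3-a->q3; q3-b->q3; q3-c->q3

This is the complement of 'contains `bcc`'. Use the same substring-matching states — q0 through q3 holding how much of `bcc` has just been matched — but flip the accepting set: everything except the trap q3 accepts.
With 4 states:
        a   b   c  
>* q0   q0  q1  q0 
 * q1   q0  q1  q2 
 * q2   q0  q1  q3 
   q3   q3  q3  q3 
(> = start, * = accepting)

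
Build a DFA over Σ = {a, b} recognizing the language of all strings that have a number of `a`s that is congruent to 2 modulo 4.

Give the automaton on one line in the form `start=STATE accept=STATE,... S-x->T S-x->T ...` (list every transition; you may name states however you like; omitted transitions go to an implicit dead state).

start=q0 accept=q2 q0-a->q1 q0-b->q0 q1-a->q2 q1-b->q1 q2-a->q3 q2-b->q2 q3-a->q0 q3-b->q3

The only thing that matters is how many `a`s have appeared, reduced mod 4. Use one state per residue: q0 for 0, …, q3 for 3. Reading `a` moves to the next residue; anything else stays put. q2 is accepting.
A 4-state machine:
        a   b  
>  q0   q1  q0 
   q1   q2  q1 
 * q2   q3  q2 
   q3   q0  q3 
(> = start, * = accepting)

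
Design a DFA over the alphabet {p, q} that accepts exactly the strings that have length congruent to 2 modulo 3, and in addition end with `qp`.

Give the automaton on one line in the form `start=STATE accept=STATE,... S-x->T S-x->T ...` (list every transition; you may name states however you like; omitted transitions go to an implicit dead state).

Run two small machines in parallel and take their product. One (3 states) tracks the input length modulo 3; the other (3 states) tracks how much of the suffix `qp` has currently been matched. Each combined state is a pair, one component from each; accept when both components accept.
9 states suffice.
        p   q  
>  s0   s1  s2 
   s1   s3  s4 
   s2   s5  s4 
   s3   s0  s6 
   s4   s7  s6 
 * s5   s0  s6 
   s6   s8  s2 
   s7   s1  s2 
   s8   s3  s4 
(> = start, * = accepting)

start=s0 accept=s5 s0-p->s1 s0-q->s2 s1-p->s3 s1-q->s4 s2-p->s5 s2-q->s4 s3-p->s0 s3-q->s6 s4-p->s7 s4-q->s6 s5-p->s0 s5-q->s6 s6-p->s8 s6-q->s2 s7-p->s1 s7-q->s2 s8-p->s3 s8-q->s4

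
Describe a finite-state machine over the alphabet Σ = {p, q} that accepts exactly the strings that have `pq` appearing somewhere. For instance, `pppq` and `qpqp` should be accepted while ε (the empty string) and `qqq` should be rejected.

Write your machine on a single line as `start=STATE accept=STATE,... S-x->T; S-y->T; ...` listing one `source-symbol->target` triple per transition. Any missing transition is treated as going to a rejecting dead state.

start=s0; accept=s2; s0-p->s1; s0-q->s0; s1-p->s1; s1-q->s2; s2-p->s2; s2-q->s2

States s0..s1 record the length of the longest prefix of `pq` that matches the current input suffix. Reaching s2 means `pq` has been seen, and we stay there forever. Accept from s2.
A 3-state machine:
        p   q  
>  s0   s1  s0 
   s1   s1  s2 
 * s2   s2  s2 
(> = start, * = accepting)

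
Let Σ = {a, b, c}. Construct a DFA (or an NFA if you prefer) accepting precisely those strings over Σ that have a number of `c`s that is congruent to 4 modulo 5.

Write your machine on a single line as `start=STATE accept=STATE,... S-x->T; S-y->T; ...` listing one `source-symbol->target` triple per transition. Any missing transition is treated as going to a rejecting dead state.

start=q0; accept=q4; q0-a->q0; q0-b->q0; q0-c->q1; q1-a->q1; q1-b->q1; q1-c->q2; q2-a->q2; q2-b->q2; q2-c->q3; q3-a->q3; q3-b->q3; q3-c->q4; q4-a->q4; q4-b->q4; q4-c->q0

The only thing that matters is how many `c`s have appeared, reduced mod 5. Use one state per residue: q0 for 0, …, q4 for 4. Reading `c` moves to the next residue; anything else stays put. q4 is accepting.
A 5-state machine:
        a   b   c  
>  q0   q0  q0  q1 
   q1   q1  q1  q2 
   q2   q2  q2  q3 
   q3   q3  q3  q4 
 * q4   q4  q4  q0 
(> = start, * = accepting)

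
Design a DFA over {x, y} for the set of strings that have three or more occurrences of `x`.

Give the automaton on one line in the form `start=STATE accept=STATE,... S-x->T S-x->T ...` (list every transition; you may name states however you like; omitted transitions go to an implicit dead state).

Only the number of `x`s matters, and only up to 4. Make a chain S0 → S1 → S2 → S3 → S4 advanced by each `x` (with S4 absorbing); every other symbol self-loops. The accepting set is {S3, S4}.
A 5-state machine:
        x   y  
>  S0   S1  S0 
   S1   S2  S1 
   S2   S3  S2 
 * S3   S4  S3 
 * S4   S4  S4 
(> = start, * = accepting)

start=S0 accept=S3,S4 S0-x->S1 S0-y->S0 S1-x->S2 S1-y->S1 S2-x->S3 S2-y->S2 S3-x->S4 S3-y->S3 S4-x->S4 S4-y->S4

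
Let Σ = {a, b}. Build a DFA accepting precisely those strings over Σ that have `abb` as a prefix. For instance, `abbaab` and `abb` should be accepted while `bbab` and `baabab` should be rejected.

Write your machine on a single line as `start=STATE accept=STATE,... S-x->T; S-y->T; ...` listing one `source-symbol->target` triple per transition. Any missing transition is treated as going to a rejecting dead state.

Walk along `abb` while the input agrees: from S0 take `a` to S1, and so on. Any deviation drops to the rejecting sink S4. Once S3 is reached the prefix is confirmed and every continuation is accepted.
5 states suffice.
        a   b  
>  S0   S1  S4 
   S1   S4  S2 
   S2   S4  S3 
 * S3   S3  S3 
   S4   S4  S4 
(> = start, * = accepting)

start=S0; accept=S3; S0-a->S1; S0-b->S4; S1-a->S4; S1-b->S2; S2-a->S4; S2-b->S3; S3-a->S3; S3-b->S3; S4-a->S4; S4-b->S4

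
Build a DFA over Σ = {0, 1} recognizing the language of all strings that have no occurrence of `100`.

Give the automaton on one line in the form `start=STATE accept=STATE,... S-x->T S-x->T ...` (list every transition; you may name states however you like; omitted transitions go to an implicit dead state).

Track partial matches of the forbidden pattern `100`. State D is a dead state reached once `100` has occurred; every other state accepts. A means no part of `100` is currently matched.
4 states suffice.
       0  1 
>* A   A  B 
 * B   C  B 
 * C   D  B 
   D   D  D 
(> = start, * = accepting)

start=A accept=A,B,C A-0->A A-1->B B-0->C B-1->B C-0->D C-1->B D-0->D D-1->D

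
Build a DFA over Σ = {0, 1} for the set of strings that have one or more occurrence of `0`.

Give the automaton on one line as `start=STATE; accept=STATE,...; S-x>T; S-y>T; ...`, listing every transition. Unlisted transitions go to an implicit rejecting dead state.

Count `0`s, saturating at 2: state S0 means no `0` yet, S1 means one `0` seen, S2 means more than one. Each `0` increments (capped at S2); other symbols loop. Accept from {S1, S2}.
3 states suffice.
        0   1  
>  S0   S1  S0 
 * S1   S2  S1 
 * S2   S2  S2 
(> = start, * = accepting)

start=S0; accept=S1,S2; S0-0>S1; S0-1>S0; S1-0>S2; S1-1>S1; S2-0>S2; S2-1>S2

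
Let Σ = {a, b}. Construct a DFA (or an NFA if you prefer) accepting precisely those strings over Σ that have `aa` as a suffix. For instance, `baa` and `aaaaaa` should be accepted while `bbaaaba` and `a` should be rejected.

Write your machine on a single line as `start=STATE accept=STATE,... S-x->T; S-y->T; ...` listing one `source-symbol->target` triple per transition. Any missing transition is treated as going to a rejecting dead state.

Remember how much of `aa` the current input suffix matches. State S0 means no match yet; S1 means the last symbol is `a`; S2 means the last 2 symbols are `aa`. Only S2 accepts. On a mismatch, fall back to the longest proper suffix that is still a prefix of `aa`.
A 3-state machine:
        a   b  
>  S0   S1  S0 
   S1   S2  S0 
 * S2   S2  S0 
(> = start, * = accepting)

start=S0; accept=S2; S0-a->S1; S0-b->S0; S1-a->S2; S1-b->S0; S2-a->S2; S2-b->S0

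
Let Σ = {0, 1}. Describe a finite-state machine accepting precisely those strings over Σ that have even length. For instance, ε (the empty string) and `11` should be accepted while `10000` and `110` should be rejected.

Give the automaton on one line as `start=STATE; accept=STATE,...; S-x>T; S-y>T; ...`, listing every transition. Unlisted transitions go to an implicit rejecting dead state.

start=s0; accept=s0; s0-0>s1; s0-1>s1; s1-0>s0; s1-1>s0

Only the length mod 2 matters, so use a 2-cycle: from any state, every input symbol moves to the next state, wrapping s1 back to s0. Mark s0 accepting.
2 states suffice.
        0   1  
>* s0   s1  s1 
   s1   s0  s0 
(> = start, * = accepting)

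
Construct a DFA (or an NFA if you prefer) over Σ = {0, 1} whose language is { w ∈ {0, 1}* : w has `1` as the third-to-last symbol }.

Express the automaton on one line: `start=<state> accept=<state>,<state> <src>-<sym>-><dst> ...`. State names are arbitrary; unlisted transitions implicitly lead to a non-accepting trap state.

Because acceptance depends on a position counted from the end, the machine has to buffer the most recent 3 symbols. Make each state the string of the last up-to-3 symbols read; on input `x` shift the window left and append `x`. Accept when the buffered window has length 3 and begins with `1`.
15 states suffice.
          0    1  
>  q0     q1   q2 
   q1     q3   q4 
   q2     q5   q6 
   q3     q7   q8 
   q4     q9  q10 
   q5    q11  q12 
   q6    q13  q14 
   q7     q7   q8 
   q8     q9  q10 
   q9    q11  q12 
   q10   q13  q14 
 * q11    q7   q8 
 * q12    q9  q10 
 * q13   q11  q12 
 * q14   q13  q14 
(> = start, * = accepting)

start=q0 accept=q11,q12,q13,q14 q0-0->q1 q0-1->q2 q1-0->q3 q1-1->q4 q2-0->q5 q2-1->q6 q3-0->q7 q3-1->q8 q4-0->q9 q4-1->q10 q5-0->q11 q5-1->q12 q6-0->q13 q6-1->q14 q7-0->q7 q7-1->q8 q8-0->q9 q8-1->q10 q9-0->q11 q9-1->q12 q10-0->q13 q10-1->q14 q11-0->q7 q11-1->q8 q12-0->q9 q12-1->q10 q13-0->q11 q13-1->q12 q14-0->q13 q14-1->q14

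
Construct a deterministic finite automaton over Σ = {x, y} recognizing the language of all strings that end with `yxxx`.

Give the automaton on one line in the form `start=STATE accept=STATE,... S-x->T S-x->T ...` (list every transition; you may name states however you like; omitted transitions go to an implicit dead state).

Let each state record the length of the longest suffix of the input read so far that is also a prefix of `yxxx`. S1 means the last symbol is `y`; S2 means the last 2 symbols are `yx`; S3 means the last 3 symbols are `yxx`; S4 means the last 4 symbols are `yxxx`. Accept only at S4, where the string currently ends in `yxxx`.
With 5 states:
        x   y  
>  S0   S0  S1 
   S1   S2  S1 
   S2   S3  S1 
   S3   S4  S1 
 * S4   S0  S1 
(> = start, * = accepting)

start=S0 accept=S4 S0-x->S0 S0-y->S1 S1-x->S2 S1-y->S1 S2-x->S3 S2-y->S1 S3-x->S4 S3-y->S1 S4-x->S0 S4-y->S1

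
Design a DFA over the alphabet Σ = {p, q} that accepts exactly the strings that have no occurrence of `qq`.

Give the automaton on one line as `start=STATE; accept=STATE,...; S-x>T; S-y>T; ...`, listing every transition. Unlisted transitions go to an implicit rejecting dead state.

This is the complement of 'contains `qq`'. Use the same substring-matching states — s0 through s2 holding how much of `qq` has just been matched — but flip the accepting set: everything except the trap s2 accepts.
A 3-state machine:
        p   q  
>* s0   s0  s1 
 * s1   s0  s2 
   s2   s2  s2 
(> = start, * = accepting)

start=s0; accept=s0,s1; s0-p>s0; s0-q>s1; s1-p>s0; s1-q>s2; s2-p>s2; s2-q>s2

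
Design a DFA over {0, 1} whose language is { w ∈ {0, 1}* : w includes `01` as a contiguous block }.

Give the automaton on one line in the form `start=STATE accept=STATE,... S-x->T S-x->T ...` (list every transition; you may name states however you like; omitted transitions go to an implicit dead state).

start=q0 accept=q2 q0-0->q1 q0-1->q0 q1-0->q1 q1-1->q2 q2-0->q2 q2-1->q2

States q0..q1 record the length of the longest prefix of `01` that matches the current input suffix. Reaching q2 means `01` has been seen, and we stay there forever. Accept from q2.
A 3-state machine:
        0   1  
>  q0   q1  q0 
   q1   q1  q2 
 * q2   q2  q2 
(> = start, * = accepting)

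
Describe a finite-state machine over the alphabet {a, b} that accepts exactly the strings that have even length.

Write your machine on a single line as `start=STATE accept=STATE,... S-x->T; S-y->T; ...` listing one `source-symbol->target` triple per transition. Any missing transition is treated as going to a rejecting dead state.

start=S0; accept=S0; S0-a->S1; S0-b->S1; S1-a->S0; S1-b->S0

Only the length mod 2 matters, so use a 2-cycle: from any state, every input symbol moves to the next state, wrapping S1 back to S0. Mark S0 accepting.
With 2 states:
        a   b  
>* S0   S1  S1 
   S1   S0  S0 
(> = start, * = accepting)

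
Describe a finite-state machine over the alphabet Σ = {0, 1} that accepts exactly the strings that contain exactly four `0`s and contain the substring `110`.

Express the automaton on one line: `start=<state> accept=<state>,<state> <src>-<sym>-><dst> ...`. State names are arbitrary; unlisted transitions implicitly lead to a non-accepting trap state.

Run two small machines in parallel and take their product. One (6 states) tracks the count of `0`s, saturating at 5; the other (4 states) tracks whether and how much of `110` has been seen. Each combined state is a pair, one component from each; accept when both components accept.
23 states suffice.
          0    1  
>  S0     S1   S2 
   S1     S3   S4 
   S2     S1   S5 
   S3     S6   S7 
   S4     S3   S8 
   S5     S9   S5 
   S6    S10  S11 
   S7     S6  S12 
   S8    S13   S8 
   S9    S13   S9 
   S10   S14  S15 
   S11   S10  S16 
   S12   S17  S12 
   S13   S17  S13 
   S14   S14  S18 
   S15   S14  S19 
   S16   S20  S16 
   S17   S20  S17 
   S18   S14  S21 
   S19   S22  S19 
 * S20   S22  S20 
   S21   S22  S21 
   S22   S22  S22 
(> = start, * = accepting)

start=S0 accept=S20 S0-0->S1 S0-1->S2 S1-0->S3 S1-1->S4 S2-0->S1 S2-1->S5 S3-0->S6 S3-1->S7 S4-0->S3 S4-1->S8 S5-0->S9 S5-1->S5 S6-0->S10 S6-1->S11 S7-0->S6 S7-1->S12 S8-0->S13 S8-1->S8 S9-0->S13 S9-1->S9 S10-0->S14 S10-1->S15 S11-0->S10 S11-1->S16 S12-0->S17 S12-1->S12 S13-0->S17 S13-1->S13 S14-0->S14 S14-1->S18 S15-0->S14 S15-1->S19 S16-0->S20 S16-1->S16 S17-0->S20 S17-1->S17 S18-0->S14 S18-1->S21 S19-0->S22 S19-1->S19 S20-0->S22 S20-1->S20 S21-0->S22 S21-1->S21 S22-0->S22 S22-1->S22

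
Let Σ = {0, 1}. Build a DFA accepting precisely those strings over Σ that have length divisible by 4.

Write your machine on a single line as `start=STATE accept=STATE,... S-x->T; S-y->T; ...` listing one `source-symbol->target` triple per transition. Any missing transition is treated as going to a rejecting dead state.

Only the length mod 4 matters, so use a 4-cycle: from any state, every input symbol moves to the next state, wrapping S3 back to S0. Mark S0 accepting.
        0   1  
>* S0   S1  S1 
   S1   S2  S2 
   S2   S3  S3 
   S3   S0  S0 
(> = start, * = accepting)

start=S0; accept=S0; S0-0->S1; S0-1->S1; S1-0->S2; S1-1->S2; S2-0->S3; S2-1->S3; S3-0->S0; S3-1->S0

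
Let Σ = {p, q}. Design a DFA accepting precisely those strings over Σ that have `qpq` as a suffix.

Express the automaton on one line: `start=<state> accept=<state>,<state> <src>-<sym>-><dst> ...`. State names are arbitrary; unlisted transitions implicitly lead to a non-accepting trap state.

start=s0 accept=s3 s0-p->s0 s0-q->s1 s1-p->s2 s1-q->s1 s2-p->s0 s2-q->s3 s3-p->s2 s3-q->s1

Let each state record the length of the longest suffix of the input read so far that is also a prefix of `qpq`. s1 means the last symbol is `q`; s2 means the last 2 symbols are `qp`; s3 means the last 3 symbols are `qpq`. Accept only at s3, where the string currently ends in `qpq`.
A 4-state machine:
        p   q  
>  s0   s0  s1 
   s1   s2  s1 
   s2   s0  s3 
 * s3   s2  s1 
(> = start, * = accepting)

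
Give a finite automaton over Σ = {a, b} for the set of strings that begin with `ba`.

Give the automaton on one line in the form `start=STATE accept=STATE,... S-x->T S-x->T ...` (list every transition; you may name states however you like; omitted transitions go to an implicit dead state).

Walk along `ba` while the input agrees: from q0 take `b` to q1, and so on. Any deviation drops to the rejecting sink q3. Once q2 is reached the prefix is confirmed and every continuation is accepted.
A 4-state machine:
        a   b  
>  q0   q3  q1 
   q1   q2  q3 
 * q2   q2  q2 
   q3   q3  q3 
(> = start, * = accepting)

start=q0 accept=q2 q0-a->q3 q0-b->q1 q1-a->q2 q1-b->q3 q2-a->q2 q2-b->q2 q3-a->q3 q3-b->q3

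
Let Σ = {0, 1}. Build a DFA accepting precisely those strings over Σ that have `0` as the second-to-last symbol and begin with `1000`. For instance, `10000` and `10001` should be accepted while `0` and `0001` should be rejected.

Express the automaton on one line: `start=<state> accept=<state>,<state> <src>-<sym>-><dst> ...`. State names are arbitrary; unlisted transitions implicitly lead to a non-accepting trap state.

start=q0 accept=q5,q6 q0-0->q1 q0-1->q2 q1-0->q1 q1-1->q1 q2-0->q3 q2-1->q1 q3-0->q4 q3-1->q1 q4-0->q5 q4-1->q1 q5-0->q5 q5-1->q6 q6-0->q7 q6-1->q8 q7-0->q5 q7-1->q6 q8-0->q7 q8-1->q8

Handle the two conditions separately and then intersect. The first has 7 states tracking the last 2 symbols read; the second has 6 states tracking whether the input so far still matches the prefix `1000`. A product state is a pair (one from each), accepting exactly when both do. After merging equivalent states the machine shrinks.
9 states suffice.
        0   1  
>  q0   q1  q2 
   q1   q1  q1 
   q2   q3  q1 
   q3   q4  q1 
   q4   q5  q1 
 * q5   q5  q6 
 * q6   q7  q8 
   q7   q5  q6 
   q8   q7  q8 
(> = start, * = accepting)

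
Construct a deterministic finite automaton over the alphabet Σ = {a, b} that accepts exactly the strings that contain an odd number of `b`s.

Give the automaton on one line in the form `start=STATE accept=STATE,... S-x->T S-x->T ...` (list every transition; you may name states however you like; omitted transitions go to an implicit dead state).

start=S0 accept=S1 S0-a->S0 S0-b->S1 S1-a->S1 S1-b->S0

The only thing that matters is how many `b`s have appeared, reduced mod 2. Use one state per residue: S0 for 0, …, S1 for 1. Reading `b` moves to the next residue; anything else stays put. S1 is accepting.
A 2-state machine:
        a   b  
>  S0   S0  S1 
 * S1   S1  S0 
(> = start, * = accepting)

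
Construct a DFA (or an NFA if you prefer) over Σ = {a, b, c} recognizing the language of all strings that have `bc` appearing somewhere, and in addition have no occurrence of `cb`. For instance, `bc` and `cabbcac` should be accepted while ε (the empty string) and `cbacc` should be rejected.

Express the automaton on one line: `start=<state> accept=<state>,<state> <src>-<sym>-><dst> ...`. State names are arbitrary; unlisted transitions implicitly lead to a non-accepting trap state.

Build one automaton per condition and run them in lockstep. One (3 states) tracks whether and how much of `bc` has been seen; the other (3 states) tracks partial matches of the forbidden pattern `cb`. Each combined state is a pair, one component from each; accept when both components accept. Minimizing collapses redundant product states.
        a   b   c  
>  S0   S0  S1  S2 
   S1   S0  S1  S3 
   S2   S0  S4  S2 
 * S3   S5  S4  S3 
   S4   S4  S4  S4 
 * S5   S5  S5  S3 
(> = start, * = accepting)

start=S0 accept=S3,S5 S0-a->S0 S0-b->S1 S0-c->S2 S1-a->S0 S1-b->S1 S1-c->S3 S2-a->S0 S2-b->S4 S2-c->S2 S3-a->S5 S3-b->S4 S3-c->S3 S4-a->S4 S4-b->S4 S4-c->S4 S5-a->S5 S5-b->S5 S5-c->S3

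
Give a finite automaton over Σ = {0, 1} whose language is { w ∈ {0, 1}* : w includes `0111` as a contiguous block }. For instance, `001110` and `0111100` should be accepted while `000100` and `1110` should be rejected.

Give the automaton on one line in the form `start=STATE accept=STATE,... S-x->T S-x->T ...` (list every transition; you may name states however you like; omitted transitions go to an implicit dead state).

start=S0 accept=S4 S0-0->S1 S0-1->S0 S1-0->S1 S1-1->S2 S2-0->S1 S2-1->S3 S3-0->S1 S3-1->S4 S4-0->S4 S4-1->S4

States S0..S3 record the length of the longest prefix of `0111` that matches the current input suffix. Reaching S4 means `0111` has been seen, and we stay there forever. Accept from S4.
With 5 states:
        0   1  
>  S0   S1  S0 
   S1   S1  S2 
   S2   S1  S3 
   S3   S1  S4 
 * S4   S4  S4 
(> = start, * = accepting)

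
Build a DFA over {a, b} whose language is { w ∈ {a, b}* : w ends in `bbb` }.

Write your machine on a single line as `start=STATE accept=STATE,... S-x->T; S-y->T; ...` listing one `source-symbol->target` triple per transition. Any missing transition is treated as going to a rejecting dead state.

start=s0; accept=s3; s0-a->s0; s0-b->s1; s1-a->s0; s1-b->s2; s2-a->s0; s2-b->s3; s3-a->s0; s3-b->s3

Remember how much of `bbb` the current input suffix matches. State s0 means no match yet; s1 means the last symbol is `b`; s2 means the last 2 symbols are `bb`; s3 means the last 3 symbols are `bbb`. Only s3 accepts. On a mismatch, fall back to the longest proper suffix that is still a prefix of `bbb`.
4 states suffice.
        a   b  
>  s0   s0  s1 
   s1   s0  s2 
   s2   s0  s3 
 * s3   s0  s3 
(> = start, * = accepting)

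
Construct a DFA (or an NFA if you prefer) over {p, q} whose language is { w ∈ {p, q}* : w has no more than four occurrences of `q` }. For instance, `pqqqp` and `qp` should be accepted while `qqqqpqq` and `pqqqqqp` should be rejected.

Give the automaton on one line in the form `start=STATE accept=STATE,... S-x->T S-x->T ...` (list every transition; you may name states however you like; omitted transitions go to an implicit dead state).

start=s0 accept=s0,s1,s2,s3,s4 s0-p->s0 s0-q->s1 s1-p->s1 s1-q->s2 s2-p->s2 s2-q->s3 s3-p->s3 s3-q->s4 s4-p->s4 s4-q->s5 s5-p->s5 s5-q->s5

Only the number of `q`s matters, and only up to 5. Make a chain s0 → s1 → s2 → s3 → s4 → s5 advanced by each `q` (with s5 absorbing); every other symbol self-loops. The accepting set is {s0, s1, s2, s3, s4}.
        p   q  
>* s0   s0  s1 
 * s1   s1  s2 
 * s2   s2  s3 
 * s3   s3  s4 
 * s4   s4  s5 
   s5   s5  s5 
(> = start, * = accepting)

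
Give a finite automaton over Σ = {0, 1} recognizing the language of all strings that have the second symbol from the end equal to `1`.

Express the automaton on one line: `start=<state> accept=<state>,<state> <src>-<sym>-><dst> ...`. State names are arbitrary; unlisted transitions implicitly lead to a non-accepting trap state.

A DFA must remember the last 2 symbols (since which symbol is second-to-last isn't known until the input ends). Use one state per possible window of the last ≤2 symbols; accept from those whose window starts with `1`.
7 states suffice.
        0   1  
>  s0   s1  s2 
   s1   s3  s4 
   s2   s5  s6 
   s3   s3  s4 
   s4   s5  s6 
 * s5   s3  s4 
 * s6   s5  s6 
(> = start, * = accepting)

start=s0 accept=s5,s6 s0-0->s1 s0-1->s2 s1-0->s3 s1-1->s4 s2-0->s5 s2-1->s6 s3-0->s3 s3-1->s4 s4-0->s5 s4-1->s6 s5-0->s3 s5-1->s4 s6-0->s5 s6-1->s6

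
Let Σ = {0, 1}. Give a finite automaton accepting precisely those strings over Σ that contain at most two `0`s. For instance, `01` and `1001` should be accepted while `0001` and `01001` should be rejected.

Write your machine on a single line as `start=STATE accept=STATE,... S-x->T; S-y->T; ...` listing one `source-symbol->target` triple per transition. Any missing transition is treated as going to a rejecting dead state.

Count `0`s, saturating at 3: states S0 through S2 mean 0 through 2 `0`s seen; S3 means more than 2. Each `0` increments (capped at S3); other symbols loop. Accept from {S0, S1, S2}.
        0   1  
>* S0   S1  S0 
 * S1   S2  S1 
 * S2   S3  S2 
   S3   S3  S3 
(> = start, * = accepting)

start=S0; accept=S0,S1,S2; S0-0->S1; S0-1->S0; S1-0->S2; S1-1->S1; S2-0->S3; S2-1->S2; S3-0->S3; S3-1->S3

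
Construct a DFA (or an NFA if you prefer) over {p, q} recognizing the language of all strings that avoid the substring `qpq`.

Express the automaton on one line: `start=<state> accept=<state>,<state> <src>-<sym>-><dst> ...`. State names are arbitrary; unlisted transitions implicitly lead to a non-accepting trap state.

start=S0 accept=S0,S1,S2 S0-p->S0 S0-q->S1 S1-p->S2 S1-q->S1 S2-p->S0 S2-q->S3 S3-p->S3 S3-q->S3

Track partial matches of the forbidden pattern `qpq`. State S3 is a dead state reached once `qpq` has occurred; every other state accepts. S0 means no part of `qpq` is currently matched.
4 states suffice.
        p   q  
>* S0   S0  S1 
 * S1   S2  S1 
 * S2   S0  S3 
   S3   S3  S3 
(> = start, * = accepting)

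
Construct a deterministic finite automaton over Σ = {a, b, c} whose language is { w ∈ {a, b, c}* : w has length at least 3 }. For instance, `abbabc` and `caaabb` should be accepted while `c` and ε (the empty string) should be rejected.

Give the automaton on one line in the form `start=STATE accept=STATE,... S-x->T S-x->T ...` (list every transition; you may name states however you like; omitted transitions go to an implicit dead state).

Count input length up to 4: every symbol moves from q0 toward q4, which means 'more than 3' and absorbs. Accept from {q3, q4}.
With 5 states:
        a   b   c  
>  q0   q1  q1  q1 
   q1   q2  q2  q2 
   q2   q3  q3  q3 
 * q3   q4  q4  q4 
 * q4   q4  q4  q4 
(> = start, * = accepting)

start=q0 accept=q3,q4 q0-a->q1 q0-b->q1 q0-c->q1 q1-a->q2 q1-b->q2 q1-c->q2 q2-a->q3 q2-b->q3 q2-c->q3 q3-a->q4 q3-b->q4 q3-c->q4 q4-a->q4 q4-b->q4 q4-c->q4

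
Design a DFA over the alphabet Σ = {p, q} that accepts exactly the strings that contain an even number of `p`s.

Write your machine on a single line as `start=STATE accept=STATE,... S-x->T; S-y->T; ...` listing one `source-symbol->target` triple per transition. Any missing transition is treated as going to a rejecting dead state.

start=s0; accept=s0; s0-p->s1; s0-q->s0; s1-p->s0; s1-q->s1

Keep the running count of `p`s modulo 2: each `p` advances along the cycle s0 → s1 → s0 while other symbols loop. Accept at s0.
2 states suffice.
        p   q  
>* s0   s1  s0 
   s1   s0  s1 
(> = start, * = accepting)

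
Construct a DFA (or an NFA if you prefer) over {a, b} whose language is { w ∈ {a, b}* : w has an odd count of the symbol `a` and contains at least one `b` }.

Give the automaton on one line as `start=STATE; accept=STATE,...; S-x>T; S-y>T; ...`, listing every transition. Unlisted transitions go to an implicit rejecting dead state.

start=s0; accept=s3,s5; s0-a>s1; s0-b>s2; s1-a>s0; s1-b>s3; s2-a>s3; s2-b>s4; s3-a>s2; s3-b>s5; s4-a>s5; s4-b>s4; s5-a>s4; s5-b>s5

Handle the two conditions separately and then intersect. One (2 states) tracks the count of `a`s modulo 2; the other (3 states) tracks the count of `b`s, saturating at 2. Each combined state is a pair, one component from each; accept when both components accept.
6 states suffice.
        a   b  
>  s0   s1  s2 
   s1   s0  s3 
   s2   s3  s4 
 * s3   s2  s5 
   s4   s5  s4 
 * s5   s4  s5 
(> = start, * = accepting)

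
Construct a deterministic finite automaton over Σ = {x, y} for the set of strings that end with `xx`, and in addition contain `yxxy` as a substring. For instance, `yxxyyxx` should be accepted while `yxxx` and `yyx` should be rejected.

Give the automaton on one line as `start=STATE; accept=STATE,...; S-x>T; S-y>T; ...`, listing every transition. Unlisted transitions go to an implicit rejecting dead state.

Build one automaton per condition and run them in lockstep. One (3 states) tracks how much of the suffix `xx` has currently been matched; the other (5 states) tracks whether and how much of `yxxy` has been seen. Each combined state is a pair, one component from each; accept when both components accept.
        x   y  
>  S0   S1  S2 
   S1   S3  S2 
   S2   S4  S2 
   S3   S3  S2 
   S4   S5  S2 
   S5   S3  S6 
   S6   S7  S6 
   S7   S8  S6 
 * S8   S8  S6 
(> = start, * = accepting)

start=S0; accept=S8; S0-x>S1; S0-y>S2; S1-x>S3; S1-y>S2; S2-x>S4; S2-y>S2; S3-x>S3; S3-y>S2; S4-x>S5; S4-y>S2; S5-x>S3; S5-y>S6; S6-x>S7; S6-y>S6; S7-x>S8; S7-y>S6; S8-x>S8; S8-y>S6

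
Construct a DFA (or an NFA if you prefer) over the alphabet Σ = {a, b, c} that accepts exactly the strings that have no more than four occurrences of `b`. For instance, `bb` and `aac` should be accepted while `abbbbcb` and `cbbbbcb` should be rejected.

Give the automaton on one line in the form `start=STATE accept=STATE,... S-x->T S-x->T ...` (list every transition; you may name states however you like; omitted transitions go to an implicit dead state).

start=S0 accept=S0,S1,S2,S3,S4 S0-a->S0 S0-b->S1 S0-c->S0 S1-a->S1 S1-b->S2 S1-c->S1 S2-a->S2 S2-b->S3 S2-c->S2 S3-a->S3 S3-b->S4 S3-c->S3 S4-a->S4 S4-b->S5 S4-c->S4 S5-a->S5 S5-b->S5 S5-c->S5

Count `b`s, saturating at 5: states S0 through S4 mean 0 through 4 `b`s seen; S5 means more than 4. Each `b` increments (capped at S5); other symbols loop. Accept from {S0, S1, S2, S3, S4}.
6 states suffice.
        a   b   c  
>* S0   S0  S1  S0 
 * S1   S1  S2  S1 
 * S2   S2  S3  S2 
 * S3   S3  S4  S3 
 * S4   S4  S5  S4 
   S5   S5  S5  S5 
(> = start, * = accepting)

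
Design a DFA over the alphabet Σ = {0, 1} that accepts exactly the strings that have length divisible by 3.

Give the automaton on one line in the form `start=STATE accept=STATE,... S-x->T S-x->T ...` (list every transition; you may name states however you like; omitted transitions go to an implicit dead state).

start=A accept=A A-0->B A-1->B B-0->C B-1->C C-0->A C-1->A

Only the length mod 3 matters, so use a 3-cycle: from any state, every input symbol moves to the next state, wrapping C back to A. Mark A accepting.
       0  1 
>* A   B  B 
   B   C  C 
   C   A  A 
(> = start, * = accepting)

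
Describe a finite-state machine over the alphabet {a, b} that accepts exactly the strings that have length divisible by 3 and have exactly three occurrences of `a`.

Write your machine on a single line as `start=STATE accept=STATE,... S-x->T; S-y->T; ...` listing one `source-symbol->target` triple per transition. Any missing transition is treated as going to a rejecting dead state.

start=s0; accept=s6; s0-a->s1; s0-b->s2; s1-a->s3; s1-b->s4; s2-a->s4; s2-b->s5; s3-a->s6; s3-b->s7; s4-a->s7; s4-b->s8; s5-a->s8; s5-b->s0; s6-a->s9; s6-b->s10; s7-a->s10; s7-b->s11; s8-a->s11; s8-b->s1; s9-a->s12; s9-b->s12; s10-a->s12; s10-b->s13; s11-a->s13; s11-b->s3; s12-a->s14; s12-b->s14; s13-a->s14; s13-b->s6; s14-a->s9; s14-b->s9

Run two small machines in parallel and take their product. The first has 3 states tracking the input length modulo 3; the second has 5 states tracking the count of `a`s, saturating at 4. A product state is a pair (one from each), accepting exactly when both do.
          a    b  
>  s0     s1   s2 
   s1     s3   s4 
   s2     s4   s5 
   s3     s6   s7 
   s4     s7   s8 
   s5     s8   s0 
 * s6     s9  s10 
   s7    s10  s11 
   s8    s11   s1 
   s9    s12  s12 
   s10   s12  s13 
   s11   s13   s3 
   s12   s14  s14 
   s13   s14   s6 
   s14    s9   s9 
(> = start, * = accepting)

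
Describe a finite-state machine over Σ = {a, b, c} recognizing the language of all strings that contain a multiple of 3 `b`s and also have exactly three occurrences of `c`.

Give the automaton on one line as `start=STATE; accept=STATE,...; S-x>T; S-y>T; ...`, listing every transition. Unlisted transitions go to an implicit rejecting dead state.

start=q0; accept=q8; q0-a>q0; q0-b>q1; q0-c>q2; q1-a>q1; q1-b>q3; q1-c>q4; q2-a>q2; q2-b>q4; q2-c>q5; q3-a>q3; q3-b>q0; q3-c>q6; q4-a>q4; q4-b>q6; q4-c>q7; q5-a>q5; q5-b>q7; q5-c>q8; q6-a>q6; q6-b>q2; q6-c>q9; q7-a>q7; q7-b>q9; q7-c>q10; q8-a>q8; q8-b>q10; q8-c>q11; q9-a>q9; q9-b>q5; q9-c>q12; q10-a>q10; q10-b>q12; q10-c>q13; q11-a>q11; q11-b>q13; q11-c>q11; q12-a>q12; q12-b>q8; q12-c>q14; q13-a>q13; q13-b>q14; q13-c>q13; q14-a>q14; q14-b>q11; q14-c>q14

Handle the two conditions separately and then intersect. The first has 3 states tracking the count of `b`s modulo 3; the second has 5 states tracking the count of `c`s, saturating at 4. A product state is a pair (one from each), accepting exactly when both do.
A 15-state machine:
          a    b    c  
>  q0     q0   q1   q2 
   q1     q1   q3   q4 
   q2     q2   q4   q5 
   q3     q3   q0   q6 
   q4     q4   q6   q7 
   q5     q5   q7   q8 
   q6     q6   q2   q9 
   q7     q7   q9  q10 
 * q8     q8  q10  q11 
   q9     q9   q5  q12 
   q10   q10  q12  q13 
   q11   q11  q13  q11 
   q12   q12   q8  q14 
   q13   q13  q14  q13 
   q14   q14  q11  q14 
(> = start, * = accepting)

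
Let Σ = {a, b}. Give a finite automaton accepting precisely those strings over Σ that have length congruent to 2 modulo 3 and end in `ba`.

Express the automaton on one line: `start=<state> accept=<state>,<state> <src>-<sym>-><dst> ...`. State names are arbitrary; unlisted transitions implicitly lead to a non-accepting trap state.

Build one automaton per condition and run them in lockstep. The first has 3 states tracking the input length modulo 3; the second has 3 states tracking how much of the suffix `ba` has currently been matched. A product state is a pair (one from each), accepting exactly when both do. After merging equivalent states the machine shrinks.
5 states suffice.
        a   b  
>  q0   q1  q2 
   q1   q3  q3 
   q2   q4  q3 
   q3   q0  q0 
 * q4   q0  q0 
(> = start, * = accepting)

start=q0 accept=q4 q0-a->q1 q0-b->q2 q1-a->q3 q1-b->q3 q2-a->q4 q2-b->q3 q3-a->q0 q3-b->q0 q4-a->q0 q4-b->q0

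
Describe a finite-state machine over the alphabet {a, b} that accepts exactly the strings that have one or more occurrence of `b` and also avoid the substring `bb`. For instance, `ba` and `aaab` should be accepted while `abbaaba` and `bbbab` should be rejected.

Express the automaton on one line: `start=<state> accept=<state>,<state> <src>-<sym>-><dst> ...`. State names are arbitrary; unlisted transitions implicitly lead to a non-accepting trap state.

Handle the two conditions separately and then intersect. One (3 states) tracks the count of `b`s, saturating at 2; the other (3 states) tracks partial matches of the forbidden pattern `bb`. Each combined state is a pair, one component from each; accept when both components accept. After merging equivalent states the machine shrinks.
A 4-state machine:
        a   b  
>  S0   S0  S1 
 * S1   S2  S3 
 * S2   S2  S1 
   S3   S3  S3 
(> = start, * = accepting)

start=S0 accept=S1,S2 S0-a->S0 S0-b->S1 S1-a->S2 S1-b->S3 S2-a->S2 S2-b->S1 S3-a->S3 S3-b->S3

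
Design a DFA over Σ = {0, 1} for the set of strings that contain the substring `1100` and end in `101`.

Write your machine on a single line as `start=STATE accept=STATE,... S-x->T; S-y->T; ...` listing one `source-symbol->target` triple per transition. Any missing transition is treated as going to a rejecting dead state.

start=q0; accept=q7; q0-0->q0; q0-1->q1; q1-0->q0; q1-1->q2; q2-0->q3; q2-1->q2; q3-0->q4; q3-1->q1; q4-0->q4; q4-1->q5; q5-0->q6; q5-1->q5; q6-0->q4; q6-1->q7; q7-0->q6; q7-1->q5

Handle the two conditions separately and then intersect. One (5 states) tracks whether and how much of `1100` has been seen; the other (4 states) tracks how much of the suffix `101` has currently been matched. Each combined state is a pair, one component from each; accept when both components accept. Equivalent product states are then merged.
An 8-state machine:
        0   1  
>  q0   q0  q1 
   q1   q0  q2 
   q2   q3  q2 
   q3   q4  q1 
   q4   q4  q5 
   q5   q6  q5 
   q6   q4  q7 
 * q7   q6  q5 
(> = start, * = accepting)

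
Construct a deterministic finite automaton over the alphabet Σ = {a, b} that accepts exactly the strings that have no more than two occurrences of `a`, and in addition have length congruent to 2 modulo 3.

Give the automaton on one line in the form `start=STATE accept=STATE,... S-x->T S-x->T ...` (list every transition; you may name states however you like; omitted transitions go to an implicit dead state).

start=q0 accept=q3,q4,q5 q0-a->q1 q0-b->q2 q1-a->q3 q1-b->q4 q2-a->q4 q2-b->q5 q3-a->q6 q3-b->q7 q4-a->q7 q4-b->q8 q5-a->q8 q5-b->q0 q6-a->q6 q6-b->q6 q7-a->q6 q7-b->q9 q8-a->q9 q8-b->q1 q9-a->q6 q9-b->q3

Build one automaton per condition and run them in lockstep. The first has 4 states tracking the count of `a`s, saturating at 3; the second has 3 states tracking the input length modulo 3. A product state is a pair (one from each), accepting exactly when both do. Equivalent product states are then merged.
With 10 states:
        a   b  
>  q0   q1  q2 
   q1   q3  q4 
   q2   q4  q5 
 * q3   q6  q7 
 * q4   q7  q8 
 * q5   q8  q0 
   q6   q6  q6 
   q7   q6  q9 
   q8   q9  q1 
   q9   q6  q3 
(> = start, * = accepting)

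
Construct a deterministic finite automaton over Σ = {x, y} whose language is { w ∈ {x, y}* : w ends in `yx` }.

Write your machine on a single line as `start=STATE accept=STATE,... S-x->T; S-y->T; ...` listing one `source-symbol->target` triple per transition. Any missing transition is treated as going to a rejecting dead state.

start=S0; accept=S2; S0-x->S0; S0-y->S1; S1-x->S2; S1-y->S1; S2-x->S0; S2-y->S1

Let each state record the length of the longest suffix of the input read so far that is also a prefix of `yx`. S1 means the last symbol is `y`; S2 means the last 2 symbols are `yx`. Accept only at S2, where the string currently ends in `yx`.
        x   y  
>  S0   S0  S1 
   S1   S2  S1 
 * S2   S0  S1 
(> = start, * = accepting)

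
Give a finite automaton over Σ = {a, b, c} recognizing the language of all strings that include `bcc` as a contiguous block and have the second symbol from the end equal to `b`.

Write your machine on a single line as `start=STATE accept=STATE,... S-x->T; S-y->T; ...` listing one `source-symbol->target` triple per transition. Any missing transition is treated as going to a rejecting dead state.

start=q0; accept=q19,q20,q21; q0-a->q1; q0-b->q2; q0-c->q3; q1-a->q4; q1-b->q5; q1-c->q6; q2-a->q7; q2-b->q8; q2-c->q9; q3-a->q10; q3-b->q11; q3-c->q12; q4-a->q4; q4-b->q5; q4-c->q6; q5-a->q7; q5-b->q8; q5-c->q9; q6-a->q10; q6-b->q11; q6-c->q12; q7-a->q4; q7-b->q5; q7-c->q6; q8-a->q7; q8-b->q8; q8-c->q9; q9-a->q10; q9-b->q11; q9-c->q13; q10-a->q4; q10-b->q5; q10-c->q6; q11-a->q7; q11-b->q8; q11-c->q9; q12-a->q10; q12-b->q11; q12-c->q12; q13-a->q14; q13-b->q15; q13-c->q13; q14-a->q16; q14-b->q17; q14-c->q18; q15-a->q19; q15-b->q20; q15-c->q21; q16-a->q16; q16-b->q17; q16-c->q18; q17-a->q19; q17-b->q20; q17-c->q21; q18-a->q14; q18-b->q15; q18-c->q13; q19-a->q16; q19-b->q17; q19-c->q18; q20-a->q19; q20-b->q20; q20-c->q21; q21-a->q14; q21-b->q15; q21-c->q13

Run two small machines in parallel and take their product. The first has 4 states tracking whether and how much of `bcc` has been seen; the second has 13 states tracking the last 2 symbols read. A product state is a pair (one from each), accepting exactly when both do.
22 states suffice.
          a    b    c  
>  q0     q1   q2   q3 
   q1     q4   q5   q6 
   q2     q7   q8   q9 
   q3    q10  q11  q12 
   q4     q4   q5   q6 
   q5     q7   q8   q9 
   q6    q10  q11  q12 
   q7     q4   q5   q6 
   q8     q7   q8   q9 
   q9    q10  q11  q13 
   q10    q4   q5   q6 
   q11    q7   q8   q9 
   q12   q10  q11  q12 
   q13   q14  q15  q13 
   q14   q16  q17  q18 
   q15   q19  q20  q21 
   q16   q16  q17  q18 
   q17   q19  q20  q21 
   q18   q14  q15  q13 
 * q19   q16  q17  q18 
 * q20   q19  q20  q21 
 * q21   q14  q15  q13 
(> = start, * = accepting)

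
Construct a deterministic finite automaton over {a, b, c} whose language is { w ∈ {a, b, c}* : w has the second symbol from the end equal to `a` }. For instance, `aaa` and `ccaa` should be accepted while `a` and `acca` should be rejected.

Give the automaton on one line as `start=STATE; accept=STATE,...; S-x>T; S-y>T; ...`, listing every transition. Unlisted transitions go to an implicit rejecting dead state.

start=s0; accept=s4,s5,s6; s0-a>s1; s0-b>s2; s0-c>s3; s1-a>s4; s1-b>s5; s1-c>s6; s2-a>s7; s2-b>s8; s2-c>s9; s3-a>s10; s3-b>s11; s3-c>s12; s4-a>s4; s4-b>s5; s4-c>s6; s5-a>s7; s5-b>s8; s5-c>s9; s6-a>s10; s6-b>s11; s6-c>s12; s7-a>s4; s7-b>s5; s7-c>s6; s8-a>s7; s8-b>s8; s8-c>s9; s9-a>s10; s9-b>s11; s9-c>s12; s10-a>s4; s10-b>s5; s10-c>s6; s11-a>s7; s11-b>s8; s11-c>s9; s12-a>s10; s12-b>s11; s12-c>s12

A DFA must remember the last 2 symbols (since which symbol is second-to-last isn't known until the input ends). Use one state per possible window of the last ≤2 symbols; accept from those whose window starts with `a`.
13 states suffice.
          a    b    c  
>  s0     s1   s2   s3 
   s1     s4   s5   s6 
   s2     s7   s8   s9 
   s3    s10  s11  s12 
 * s4     s4   s5   s6 
 * s5     s7   s8   s9 
 * s6    s10  s11  s12 
   s7     s4   s5   s6 
   s8     s7   s8   s9 
   s9    s10  s11  s12 
   s10    s4   s5   s6 
   s11    s7   s8   s9 
   s12   s10  s11  s12 
(> = start, * = accepting)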